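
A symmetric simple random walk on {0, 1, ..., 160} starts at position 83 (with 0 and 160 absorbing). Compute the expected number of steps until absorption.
E[τ | X_0 = 83] = 6391

Let v_k = E[τ | X_0 = k]. Boundary: v_0 = v_160 = 0. Recurrence: v_k = 1 + (v_{k-1} + v_{k+1})/2 for 1 ≤ k ≤ 159. The particular solution to v_k − (v_{k-1} + v_{k+1})/2 = 1 is v_k = −k^2. Adding homogeneous solution A + B k and matching boundaries gives v_k = k (160 − k). Substituting k = 83: v_83 = 83 · 77 = 6391.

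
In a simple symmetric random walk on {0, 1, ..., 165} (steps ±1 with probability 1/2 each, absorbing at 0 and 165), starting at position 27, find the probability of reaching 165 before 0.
P(hit 165 before 0) = 27/165 = 9/55

Let u_k = P(hit 165 before 0 | start at k). Then u_0 = 0, u_165 = 1, and u_k = u_{k-1}/2 + u_{k+1}/2 for 1 ≤ k ≤ 164. This harmonic recurrence is solved by u_k = k/165, giving u_27 = 27/165 = 9/55.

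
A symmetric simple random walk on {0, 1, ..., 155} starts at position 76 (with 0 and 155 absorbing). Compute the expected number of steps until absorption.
E[τ | X_0 = 76] = 6004

Let v_k = E[τ | X_0 = k]. Boundary: v_0 = v_155 = 0. Recurrence: v_k = 1 + (v_{k-1} + v_{k+1})/2 for 1 ≤ k ≤ 154. The particular solution to v_k − (v_{k-1} + v_{k+1})/2 = 1 is v_k = −k^2. Adding homogeneous solution A + B k and matching boundaries gives v_k = k (155 − k). Substituting k = 76: v_76 = 76 · 79 = 6004.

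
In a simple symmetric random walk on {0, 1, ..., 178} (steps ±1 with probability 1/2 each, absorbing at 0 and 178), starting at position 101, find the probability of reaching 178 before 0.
P(hit 178 before 0) = 101/178

Let u_k = P(hit 178 before 0 | start at k). Then u_0 = 0, u_178 = 1, and u_k = u_{k-1}/2 + u_{k+1}/2 for 1 ≤ k ≤ 177. This harmonic recurrence is solved by u_k = k/178, giving u_101 = 101/178.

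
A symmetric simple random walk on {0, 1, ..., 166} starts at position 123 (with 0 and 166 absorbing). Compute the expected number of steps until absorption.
E[τ | X_0 = 123] = 5289

Let v_k = E[τ | X_0 = k]. Boundary: v_0 = v_166 = 0. Recurrence: v_k = 1 + (v_{k-1} + v_{k+1})/2 for 1 ≤ k ≤ 165. The particular solution to v_k − (v_{k-1} + v_{k+1})/2 = 1 is v_k = −k^2. Adding homogeneous solution A + B k and matching boundaries gives v_k = k (166 − k). Substituting k = 123: v_123 = 123 · 43 = 5289.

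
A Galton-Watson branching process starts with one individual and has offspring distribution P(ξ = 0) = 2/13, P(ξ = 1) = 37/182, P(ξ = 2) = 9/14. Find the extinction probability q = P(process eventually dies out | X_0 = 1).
q = 28/117

The pgf is f(s) = 2/13 + 37/182·s + 9/14·s². The extinction probability q is the smallest fixed point of f in [0, 1]. Setting s = f(s):
  9/14·s² + (37/182 − 1)·s + 2/13 = 0
  9/14·s² − (2/13 + 9/14)·s + 2/13 = 0
which factors as (s − 1)·(9/14·s − 2/13) = 0, giving roots s = 1 and s = (2/13)/(9/14) = 28/117.
Mean offspring μ = 37/182 + 2·9/14 = 271/182 > 1 (supercritical), so q < 1. The extinction probability is the smaller root: q = (2/13)/(9/14) = 28/117.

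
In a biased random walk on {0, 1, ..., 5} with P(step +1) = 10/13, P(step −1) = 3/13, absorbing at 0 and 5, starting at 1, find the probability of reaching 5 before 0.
P(hit 5 before 0) = (1 − (3/10)^1) / (1 − (3/10)^5) = 10000/14251

Let u_k denote P(reach 5 before 0 | start at k). Boundary: u_0 = 0, u_5 = 1. Recurrence: u_k = 10/13·u_{k+1} + 3/13·u_{k-1} for 1 ≤ k ≤ 4. Try u_k = A + B·r^k with r = q/p = (3/13)/(10/13) = 3/10. Substitution satisfies the recurrence; boundary conditions give:
  u_k = (1 − r^k) / (1 − r^N) = (1 − (3/10)^1) / (1 − (3/10)^5) = 10000/14251.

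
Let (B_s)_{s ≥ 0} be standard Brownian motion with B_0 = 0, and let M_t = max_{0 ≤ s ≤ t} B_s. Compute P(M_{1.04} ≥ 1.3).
P(M_{1.04} ≥ 1.3) = 2·P(B_{1.04} ≥ 1.3) = 2(1 − Φ(1.3/√1.04)) ≈ 0.2024

By the reflection principle for Brownian motion, P(M_t ≥ a) = 2 · P(B_t ≥ a) for a ≥ 0. Since B_t ~ N(0, t), P(B_t ≥ 1.3) = 1 − Φ(1.3/√t) = 1 − Φ(1.3/√1.04) = 1 − Φ(1.2748). So
  P(M_{1.04} ≥ 1.3) = 2(1 − Φ(1.2748)) ≈ 0.2024.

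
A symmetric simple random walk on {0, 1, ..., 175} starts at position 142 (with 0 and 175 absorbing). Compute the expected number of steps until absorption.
E[τ | X_0 = 142] = 4686

Let v_k = E[τ | X_0 = k]. Boundary: v_0 = v_175 = 0. Recurrence: v_k = 1 + (v_{k-1} + v_{k+1})/2 for 1 ≤ k ≤ 174. The particular solution to v_k − (v_{k-1} + v_{k+1})/2 = 1 is v_k = −k^2. Adding homogeneous solution A + B k and matching boundaries gives v_k = k (175 − k). Substituting k = 142: v_142 = 142 · 33 = 4686.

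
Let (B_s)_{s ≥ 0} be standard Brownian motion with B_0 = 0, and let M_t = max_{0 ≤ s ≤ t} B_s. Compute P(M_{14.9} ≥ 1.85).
P(M_{14.9} ≥ 1.85) = 2·P(B_{14.9} ≥ 1.85) = 2(1 − Φ(1.85/√14.9)) ≈ 0.6317

By the reflection principle for Brownian motion, P(M_t ≥ a) = 2 · P(B_t ≥ a) for a ≥ 0. Since B_t ~ N(0, t), P(B_t ≥ 1.85) = 1 − Φ(1.85/√t) = 1 − Φ(1.85/√14.9) = 1 − Φ(0.4793). So
  P(M_{14.9} ≥ 1.85) = 2(1 − Φ(0.4793)) ≈ 0.6317.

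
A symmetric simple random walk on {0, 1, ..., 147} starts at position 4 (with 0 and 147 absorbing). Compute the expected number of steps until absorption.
E[τ | X_0 = 4] = 572

Let v_k = E[τ | X_0 = k]. Boundary: v_0 = v_147 = 0. Recurrence: v_k = 1 + (v_{k-1} + v_{k+1})/2 for 1 ≤ k ≤ 146. The particular solution to v_k − (v_{k-1} + v_{k+1})/2 = 1 is v_k = −k^2. Adding homogeneous solution A + B k and matching boundaries gives v_k = k (147 − k). Substituting k = 4: v_4 = 4 · 143 = 572.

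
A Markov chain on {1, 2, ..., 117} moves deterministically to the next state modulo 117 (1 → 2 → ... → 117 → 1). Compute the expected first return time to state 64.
E[T_64 | X_0 = 64] = 117

The chain cycles deterministically, so starting at state 64 it returns in exactly 117 steps. Equivalently, the stationary distribution is uniform π_j = 1/117 for every state j, so by Kac's formula E[T_64] = 1/π_64 = 117.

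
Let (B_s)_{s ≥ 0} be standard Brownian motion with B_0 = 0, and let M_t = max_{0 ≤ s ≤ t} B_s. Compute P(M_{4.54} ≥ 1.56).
P(M_{4.54} ≥ 1.56) = 2·P(B_{4.54} ≥ 1.56) = 2(1 − Φ(1.56/√4.54)) ≈ 0.4641

By the reflection principle for Brownian motion, P(M_t ≥ a) = 2 · P(B_t ≥ a) for a ≥ 0. Since B_t ~ N(0, t), P(B_t ≥ 1.56) = 1 − Φ(1.56/√t) = 1 − Φ(1.56/√4.54) = 1 − Φ(0.7321). So
  P(M_{4.54} ≥ 1.56) = 2(1 − Φ(0.7321)) ≈ 0.4641.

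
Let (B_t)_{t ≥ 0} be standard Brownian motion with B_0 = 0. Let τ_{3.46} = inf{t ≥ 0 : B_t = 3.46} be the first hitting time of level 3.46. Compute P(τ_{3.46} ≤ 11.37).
P(τ_{3.46} ≤ 11.37) = 2(1 − Φ(3.46/√11.37)) = 2(1 − Φ(1.0261)) ≈ 0.3048

By the reflection principle for standard BM, P(τ_b ≤ t) = 2 · P(B_t ≥ b). Since B_t ~ N(0, t), P(B_t ≥ 3.46) = 1 − Φ(3.46/√t) = 1 − Φ(3.46/√11.37) = 1 − Φ(1.0261) ≈ 0.15242. Doubling: P(τ_{3.46} ≤ 11.37) ≈ 2 · 0.15242 = 0.30484 ≈ 0.3048.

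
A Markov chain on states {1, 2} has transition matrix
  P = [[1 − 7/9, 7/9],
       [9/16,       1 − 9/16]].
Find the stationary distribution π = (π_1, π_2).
π_1 = 81/193, π_2 = 112/193

Solve πP = π with π_1 + π_2 = 1. From πP = π: π_1 · (1 − 7/9) + π_2 · 9/16 = π_1 ⇒ π_2 · 9/16 = π_1 · 7/9 ⇒ π_2/π_1 = (7/9)/(9/16) = 112/81. Together with π_1 + π_2 = 1:
  π_1 = (9/16)/(7/9 + 9/16) = (9/16)/(193/144) = 81/193,
  π_2 = (7/9)/(7/9 + 9/16) = (7/9)/(193/144) = 112/193.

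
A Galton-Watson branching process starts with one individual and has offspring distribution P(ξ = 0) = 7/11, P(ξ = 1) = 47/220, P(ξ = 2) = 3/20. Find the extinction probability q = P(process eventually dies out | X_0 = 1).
q = 1

Mean offspring μ = 0·7/11 + 1·47/220 + 2·3/20 = 113/220 ≤ 1. For μ ≤ 1 with offspring not concentrated at 1, the Galton-Watson process goes extinct almost surely, so q = 1.
(Algebraic check: The pgf is f(s) = 7/11 + 47/220·s + 3/20·s². The extinction probability q is the smallest fixed point of f in [0, 1]. Setting s = f(s):
  3/20·s² + (47/220 − 1)·s + 7/11 = 0
  3/20·s² − (7/11 + 3/20)·s + 7/11 = 0
which factors as (s − 1)·(3/20·s − 7/11) = 0, giving roots s = 1 and s = (7/11)/(3/20) = 140/33. Since 140/33 ≥ 1, the smallest root in [0, 1] is s = 1.)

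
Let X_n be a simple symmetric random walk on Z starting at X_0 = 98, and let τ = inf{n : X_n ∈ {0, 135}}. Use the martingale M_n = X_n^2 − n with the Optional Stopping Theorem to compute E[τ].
E[τ] = 3626

M_n = X_n^2 − n is a martingale (since E[X_{n+1}^2 | F_n] = X_n^2 + 1). By OST (τ has finite mean in a bounded region), E[M_τ] = E[M_0] = X_0^2 − 0 = 98^2 = 9604. Also E[M_τ] = E[X_τ^2] − E[τ]. The walk exits at 0 or 135, with P(hit 135 first) = 98/135, so E[X_τ^2] = 135^2 · 98/135 + 0 = 13230. Thus E[τ] = E[X_τ^2] − E[M_τ] = 13230 − 9604 = 3626 = 98(135 − 98) = 3626.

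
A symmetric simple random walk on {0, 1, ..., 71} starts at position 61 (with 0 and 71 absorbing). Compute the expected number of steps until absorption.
E[τ | X_0 = 61] = 610

Let v_k = E[τ | X_0 = k]. Boundary: v_0 = v_71 = 0. Recurrence: v_k = 1 + (v_{k-1} + v_{k+1})/2 for 1 ≤ k ≤ 70. The particular solution to v_k − (v_{k-1} + v_{k+1})/2 = 1 is v_k = −k^2. Adding homogeneous solution A + B k and matching boundaries gives v_k = k (71 − k). Substituting k = 61: v_61 = 61 · 10 = 610.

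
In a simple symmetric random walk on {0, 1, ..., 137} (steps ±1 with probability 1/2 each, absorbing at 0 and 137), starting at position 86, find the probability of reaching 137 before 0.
P(hit 137 before 0) = 86/137

Let u_k = P(hit 137 before 0 | start at k). Then u_0 = 0, u_137 = 1, and u_k = u_{k-1}/2 + u_{k+1}/2 for 1 ≤ k ≤ 136. This harmonic recurrence is solved by u_k = k/137, giving u_86 = 86/137.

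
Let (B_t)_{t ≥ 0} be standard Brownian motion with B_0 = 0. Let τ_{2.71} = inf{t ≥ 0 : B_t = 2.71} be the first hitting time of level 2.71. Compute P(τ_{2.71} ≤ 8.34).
P(τ_{2.71} ≤ 8.34) = 2(1 − Φ(2.71/√8.34)) = 2(1 − Φ(0.9384)) ≈ 0.3480

By the reflection principle for standard BM, P(τ_b ≤ t) = 2 · P(B_t ≥ b). Since B_t ~ N(0, t), P(B_t ≥ 2.71) = 1 − Φ(2.71/√t) = 1 − Φ(2.71/√8.34) = 1 − Φ(0.9384) ≈ 0.17402. Doubling: P(τ_{2.71} ≤ 8.34) ≈ 2 · 0.17402 = 0.34804 ≈ 0.3480.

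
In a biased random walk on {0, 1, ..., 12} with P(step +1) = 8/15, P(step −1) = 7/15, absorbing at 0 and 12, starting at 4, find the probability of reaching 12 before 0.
P(hit 12 before 0) = (1 − (7/8)^4) / (1 − (7/8)^12) = 16777216/32376513

Let u_k denote P(reach 12 before 0 | start at k). Boundary: u_0 = 0, u_12 = 1. Recurrence: u_k = 8/15·u_{k+1} + 7/15·u_{k-1} for 1 ≤ k ≤ 11. Try u_k = A + B·r^k with r = q/p = (7/15)/(8/15) = 7/8. Substitution satisfies the recurrence; boundary conditions give:
  u_k = (1 − r^k) / (1 − r^N) = (1 − (7/8)^4) / (1 − (7/8)^12) = 16777216/32376513.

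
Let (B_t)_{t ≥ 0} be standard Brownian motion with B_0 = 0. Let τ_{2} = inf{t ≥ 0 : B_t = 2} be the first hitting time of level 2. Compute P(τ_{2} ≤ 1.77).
P(τ_{2} ≤ 1.77) = 2(1 − Φ(2/√1.77)) = 2(1 − Φ(1.5033)) ≈ 0.1328

By the reflection principle for standard BM, P(τ_b ≤ t) = 2 · P(B_t ≥ b). Since B_t ~ N(0, t), P(B_t ≥ 2) = 1 − Φ(2/√t) = 1 − Φ(2/√1.77) = 1 − Φ(1.5033) ≈ 0.06638. Doubling: P(τ_{2} ≤ 1.77) ≈ 2 · 0.06638 = 0.13276 ≈ 0.1328.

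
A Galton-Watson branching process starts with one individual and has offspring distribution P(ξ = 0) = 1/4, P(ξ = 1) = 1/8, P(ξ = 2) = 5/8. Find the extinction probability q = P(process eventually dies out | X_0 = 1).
q = 2/5

The pgf is f(s) = 1/4 + 1/8·s + 5/8·s². The extinction probability q is the smallest fixed point of f in [0, 1]. Setting s = f(s):
  5/8·s² + (1/8 − 1)·s + 1/4 = 0
  5/8·s² − (1/4 + 5/8)·s + 1/4 = 0
which factors as (s − 1)·(5/8·s − 1/4) = 0, giving roots s = 1 and s = (1/4)/(5/8) = 2/5.
Mean offspring μ = 1/8 + 2·5/8 = 11/8 > 1 (supercritical), so q < 1. The extinction probability is the smaller root: q = (1/4)/(5/8) = 2/5.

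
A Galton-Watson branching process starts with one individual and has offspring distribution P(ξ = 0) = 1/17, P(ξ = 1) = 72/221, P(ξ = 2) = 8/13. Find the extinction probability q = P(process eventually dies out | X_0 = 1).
q = 13/136

The pgf is f(s) = 1/17 + 72/221·s + 8/13·s². The extinction probability q is the smallest fixed point of f in [0, 1]. Setting s = f(s):
  8/13·s² + (72/221 − 1)·s + 1/17 = 0
  8/13·s² − (1/17 + 8/13)·s + 1/17 = 0
which factors as (s − 1)·(8/13·s − 1/17) = 0, giving roots s = 1 and s = (1/17)/(8/13) = 13/136.
Mean offspring μ = 72/221 + 2·8/13 = 344/221 > 1 (supercritical), so q < 1. The extinction probability is the smaller root: q = (1/17)/(8/13) = 13/136.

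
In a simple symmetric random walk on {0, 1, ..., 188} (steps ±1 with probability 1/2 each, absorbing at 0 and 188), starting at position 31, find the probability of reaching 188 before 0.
P(hit 188 before 0) = 31/188

Let u_k = P(hit 188 before 0 | start at k). Then u_0 = 0, u_188 = 1, and u_k = u_{k-1}/2 + u_{k+1}/2 for 1 ≤ k ≤ 187. This harmonic recurrence is solved by u_k = k/188, giving u_31 = 31/188.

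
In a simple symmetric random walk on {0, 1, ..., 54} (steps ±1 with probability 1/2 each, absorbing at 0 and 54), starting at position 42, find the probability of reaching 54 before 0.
P(hit 54 before 0) = 42/54 = 7/9

Let u_k = P(hit 54 before 0 | start at k). Then u_0 = 0, u_54 = 1, and u_k = u_{k-1}/2 + u_{k+1}/2 for 1 ≤ k ≤ 53. This harmonic recurrence is solved by u_k = k/54, giving u_42 = 42/54 = 7/9.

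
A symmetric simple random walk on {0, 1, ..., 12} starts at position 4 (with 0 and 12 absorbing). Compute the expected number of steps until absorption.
E[τ | X_0 = 4] = 32

Let v_k = E[τ | X_0 = k]. Boundary: v_0 = v_12 = 0. Recurrence: v_k = 1 + (v_{k-1} + v_{k+1})/2 for 1 ≤ k ≤ 11. The particular solution to v_k − (v_{k-1} + v_{k+1})/2 = 1 is v_k = −k^2. Adding homogeneous solution A + B k and matching boundaries gives v_k = k (12 − k). Substituting k = 4: v_4 = 4 · 8 = 32.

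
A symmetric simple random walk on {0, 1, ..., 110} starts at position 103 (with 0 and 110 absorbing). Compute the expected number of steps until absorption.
E[τ | X_0 = 103] = 721

Let v_k = E[τ | X_0 = k]. Boundary: v_0 = v_110 = 0. Recurrence: v_k = 1 + (v_{k-1} + v_{k+1})/2 for 1 ≤ k ≤ 109. The particular solution to v_k − (v_{k-1} + v_{k+1})/2 = 1 is v_k = −k^2. Adding homogeneous solution A + B k and matching boundaries gives v_k = k (110 − k). Substituting k = 103: v_103 = 103 · 7 = 721.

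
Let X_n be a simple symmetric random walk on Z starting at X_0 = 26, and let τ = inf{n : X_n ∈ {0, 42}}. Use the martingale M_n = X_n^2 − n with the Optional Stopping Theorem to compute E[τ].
E[τ] = 416

M_n = X_n^2 − n is a martingale (since E[X_{n+1}^2 | F_n] = X_n^2 + 1). By OST (τ has finite mean in a bounded region), E[M_τ] = E[M_0] = X_0^2 − 0 = 26^2 = 676. Also E[M_τ] = E[X_τ^2] − E[τ]. The walk exits at 0 or 42, with P(hit 42 first) = 26/42, so E[X_τ^2] = 42^2 · 26/42 + 0 = 1092. Thus E[τ] = E[X_τ^2] − E[M_τ] = 1092 − 676 = 416 = 26(42 − 26) = 416.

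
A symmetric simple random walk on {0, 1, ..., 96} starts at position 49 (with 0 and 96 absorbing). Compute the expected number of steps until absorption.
E[τ | X_0 = 49] = 2303

Let v_k = E[τ | X_0 = k]. Boundary: v_0 = v_96 = 0. Recurrence: v_k = 1 + (v_{k-1} + v_{k+1})/2 for 1 ≤ k ≤ 95. The particular solution to v_k − (v_{k-1} + v_{k+1})/2 = 1 is v_k = −k^2. Adding homogeneous solution A + B k and matching boundaries gives v_k = k (96 − k). Substituting k = 49: v_49 = 49 · 47 = 2303.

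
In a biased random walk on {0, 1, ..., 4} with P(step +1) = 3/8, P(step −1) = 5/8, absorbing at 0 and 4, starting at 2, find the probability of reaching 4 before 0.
P(hit 4 before 0) = (1 − (5/3)^2) / (1 − (5/3)^4) = 9/34

Let u_k denote P(reach 4 before 0 | start at k). Boundary: u_0 = 0, u_4 = 1. Recurrence: u_k = 3/8·u_{k+1} + 5/8·u_{k-1} for 1 ≤ k ≤ 3. Try u_k = A + B·r^k with r = q/p = (5/8)/(3/8) = 5/3. Substitution satisfies the recurrence; boundary conditions give:
  u_k = (1 − r^k) / (1 − r^N) = (1 − (5/3)^2) / (1 − (5/3)^4) = 9/34.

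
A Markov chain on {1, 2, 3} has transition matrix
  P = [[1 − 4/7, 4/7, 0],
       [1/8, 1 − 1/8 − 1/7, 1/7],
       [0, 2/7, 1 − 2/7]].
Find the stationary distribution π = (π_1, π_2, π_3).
π = (7/55, 32/55, 16/55)

This is a birth-death chain on three states, which satisfies detailed balance: π_1 · P_{12} = π_2 · P_{21} and π_2 · P_{23} = π_3 · P_{32}.
From π_1 · 4/7 = π_2 · 1/8: π_2/π_1 = (4/7)/(1/8) = 32/7.
From π_2 · 1/7 = π_3 · 2/7: π_3/π_2 = (1/7)/(2/7) = 1/2.
Take π_1 proportional to 1; then unnormalized π = (1, 32/7, 16/7). Normalize by dividing by the sum 55/7:
  π = (7/55, 32/55, 16/55).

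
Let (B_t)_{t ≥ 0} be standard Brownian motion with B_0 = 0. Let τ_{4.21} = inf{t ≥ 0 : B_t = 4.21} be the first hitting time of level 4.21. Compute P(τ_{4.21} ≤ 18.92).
P(τ_{4.21} ≤ 18.92) = 2(1 − Φ(4.21/√18.92)) = 2(1 − Φ(0.9679)) ≈ 0.3331

By the reflection principle for standard BM, P(τ_b ≤ t) = 2 · P(B_t ≥ b). Since B_t ~ N(0, t), P(B_t ≥ 4.21) = 1 − Φ(4.21/√t) = 1 − Φ(4.21/√18.92) = 1 − Φ(0.9679) ≈ 0.16655. Doubling: P(τ_{4.21} ≤ 18.92) ≈ 2 · 0.16655 = 0.33310 ≈ 0.3331.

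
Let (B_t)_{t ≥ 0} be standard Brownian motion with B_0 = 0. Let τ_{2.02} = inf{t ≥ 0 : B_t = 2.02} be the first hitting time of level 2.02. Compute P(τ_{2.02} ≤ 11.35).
P(τ_{2.02} ≤ 11.35) = 2(1 − Φ(2.02/√11.35)) = 2(1 − Φ(0.5996)) ≈ 0.5488

By the reflection principle for standard BM, P(τ_b ≤ t) = 2 · P(B_t ≥ b). Since B_t ~ N(0, t), P(B_t ≥ 2.02) = 1 − Φ(2.02/√t) = 1 − Φ(2.02/√11.35) = 1 − Φ(0.5996) ≈ 0.27439. Doubling: P(τ_{2.02} ≤ 11.35) ≈ 2 · 0.27439 = 0.54878 ≈ 0.5488.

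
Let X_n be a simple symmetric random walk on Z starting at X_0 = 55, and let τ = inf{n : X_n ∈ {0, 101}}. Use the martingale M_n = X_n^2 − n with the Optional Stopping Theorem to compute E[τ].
E[τ] = 2530

M_n = X_n^2 − n is a martingale (since E[X_{n+1}^2 | F_n] = X_n^2 + 1). By OST (τ has finite mean in a bounded region), E[M_τ] = E[M_0] = X_0^2 − 0 = 55^2 = 3025. Also E[M_τ] = E[X_τ^2] − E[τ]. The walk exits at 0 or 101, with P(hit 101 first) = 55/101, so E[X_τ^2] = 101^2 · 55/101 + 0 = 5555. Thus E[τ] = E[X_τ^2] − E[M_τ] = 5555 − 3025 = 2530 = 55(101 − 55) = 2530.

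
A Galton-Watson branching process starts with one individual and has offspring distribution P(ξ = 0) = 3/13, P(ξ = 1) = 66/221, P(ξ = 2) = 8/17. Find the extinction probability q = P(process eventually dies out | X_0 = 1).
q = 51/104

The pgf is f(s) = 3/13 + 66/221·s + 8/17·s². The extinction probability q is the smallest fixed point of f in [0, 1]. Setting s = f(s):
  8/17·s² + (66/221 − 1)·s + 3/13 = 0
  8/17·s² − (3/13 + 8/17)·s + 3/13 = 0
which factors as (s − 1)·(8/17·s − 3/13) = 0, giving roots s = 1 and s = (3/13)/(8/17) = 51/104.
Mean offspring μ = 66/221 + 2·8/17 = 274/221 > 1 (supercritical), so q < 1. The extinction probability is the smaller root: q = (3/13)/(8/17) = 51/104.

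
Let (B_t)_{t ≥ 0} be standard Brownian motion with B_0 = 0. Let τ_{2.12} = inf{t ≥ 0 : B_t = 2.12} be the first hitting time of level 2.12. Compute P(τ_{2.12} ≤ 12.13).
P(τ_{2.12} ≤ 12.13) = 2(1 − Φ(2.12/√12.13)) = 2(1 − Φ(0.6087)) ≈ 0.5427

By the reflection principle for standard BM, P(τ_b ≤ t) = 2 · P(B_t ≥ b). Since B_t ~ N(0, t), P(B_t ≥ 2.12) = 1 − Φ(2.12/√t) = 1 − Φ(2.12/√12.13) = 1 − Φ(0.6087) ≈ 0.27136. Doubling: P(τ_{2.12} ≤ 12.13) ≈ 2 · 0.27136 = 0.54272 ≈ 0.5427.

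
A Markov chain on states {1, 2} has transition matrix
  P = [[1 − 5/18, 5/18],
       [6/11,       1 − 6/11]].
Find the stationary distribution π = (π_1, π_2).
π_1 = 108/163, π_2 = 55/163

Solve πP = π with π_1 + π_2 = 1. From πP = π: π_1 · (1 − 5/18) + π_2 · 6/11 = π_1 ⇒ π_2 · 6/11 = π_1 · 5/18 ⇒ π_2/π_1 = (5/18)/(6/11) = 55/108. Together with π_1 + π_2 = 1:
  π_1 = (6/11)/(5/18 + 6/11) = (6/11)/(163/198) = 108/163,
  π_2 = (5/18)/(5/18 + 6/11) = (5/18)/(163/198) = 55/163.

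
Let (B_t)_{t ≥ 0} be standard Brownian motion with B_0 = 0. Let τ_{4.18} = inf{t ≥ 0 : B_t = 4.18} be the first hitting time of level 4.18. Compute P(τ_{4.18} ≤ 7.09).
P(τ_{4.18} ≤ 7.09) = 2(1 − Φ(4.18/√7.09)) = 2(1 − Φ(1.5698)) ≈ 0.1165

By the reflection principle for standard BM, P(τ_b ≤ t) = 2 · P(B_t ≥ b). Since B_t ~ N(0, t), P(B_t ≥ 4.18) = 1 − Φ(4.18/√t) = 1 − Φ(4.18/√7.09) = 1 − Φ(1.5698) ≈ 0.05823. Doubling: P(τ_{4.18} ≤ 7.09) ≈ 2 · 0.05823 = 0.11646 ≈ 0.1165.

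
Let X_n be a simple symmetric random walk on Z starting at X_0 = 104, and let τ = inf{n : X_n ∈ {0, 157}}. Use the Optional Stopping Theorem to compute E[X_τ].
E[X_τ] = 104

X_n is a martingale and τ is a bounded-mean stopping time (indeed τ is finite a.s. with bounded expectation since the walk is in a bounded region). By the OST, E[X_τ] = E[X_0] = 104. Equivalently: E[X_τ] = 157 · P(hit 157 first) + 0 · P(hit 0 first) = 157 · (104/157) = 104.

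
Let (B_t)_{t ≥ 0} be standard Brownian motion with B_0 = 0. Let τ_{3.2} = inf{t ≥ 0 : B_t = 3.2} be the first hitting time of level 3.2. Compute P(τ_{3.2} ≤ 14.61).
P(τ_{3.2} ≤ 14.61) = 2(1 − Φ(3.2/√14.61)) = 2(1 − Φ(0.8372)) ≈ 0.4025

By the reflection principle for standard BM, P(τ_b ≤ t) = 2 · P(B_t ≥ b). Since B_t ~ N(0, t), P(B_t ≥ 3.2) = 1 − Φ(3.2/√t) = 1 − Φ(3.2/√14.61) = 1 − Φ(0.8372) ≈ 0.20124. Doubling: P(τ_{3.2} ≤ 14.61) ≈ 2 · 0.20124 = 0.40248 ≈ 0.4025.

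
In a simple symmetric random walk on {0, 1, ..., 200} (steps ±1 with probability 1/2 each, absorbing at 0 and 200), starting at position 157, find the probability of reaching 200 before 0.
P(hit 200 before 0) = 157/200

Let u_k = P(hit 200 before 0 | start at k). Then u_0 = 0, u_200 = 1, and u_k = u_{k-1}/2 + u_{k+1}/2 for 1 ≤ k ≤ 199. This harmonic recurrence is solved by u_k = k/200, giving u_157 = 157/200.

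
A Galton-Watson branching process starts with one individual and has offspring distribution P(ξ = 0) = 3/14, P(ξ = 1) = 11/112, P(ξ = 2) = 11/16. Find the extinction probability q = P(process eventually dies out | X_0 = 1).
q = 24/77

The pgf is f(s) = 3/14 + 11/112·s + 11/16·s². The extinction probability q is the smallest fixed point of f in [0, 1]. Setting s = f(s):
  11/16·s² + (11/112 − 1)·s + 3/14 = 0
  11/16·s² − (3/14 + 11/16)·s + 3/14 = 0
which factors as (s − 1)·(11/16·s − 3/14) = 0, giving roots s = 1 and s = (3/14)/(11/16) = 24/77.
Mean offspring μ = 11/112 + 2·11/16 = 165/112 > 1 (supercritical), so q < 1. The extinction probability is the smaller root: q = (3/14)/(11/16) = 24/77.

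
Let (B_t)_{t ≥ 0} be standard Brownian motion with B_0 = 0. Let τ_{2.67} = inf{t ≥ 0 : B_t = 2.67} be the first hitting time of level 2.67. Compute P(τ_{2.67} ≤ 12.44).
P(τ_{2.67} ≤ 12.44) = 2(1 − Φ(2.67/√12.44)) = 2(1 − Φ(0.7570)) ≈ 0.4490

By the reflection principle for standard BM, P(τ_b ≤ t) = 2 · P(B_t ≥ b). Since B_t ~ N(0, t), P(B_t ≥ 2.67) = 1 − Φ(2.67/√t) = 1 − Φ(2.67/√12.44) = 1 − Φ(0.7570) ≈ 0.22452. Doubling: P(τ_{2.67} ≤ 12.44) ≈ 2 · 0.22452 = 0.44904 ≈ 0.4490.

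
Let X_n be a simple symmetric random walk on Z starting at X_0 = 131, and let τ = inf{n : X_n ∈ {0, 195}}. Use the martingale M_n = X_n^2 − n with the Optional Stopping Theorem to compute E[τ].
E[τ] = 8384

M_n = X_n^2 − n is a martingale (since E[X_{n+1}^2 | F_n] = X_n^2 + 1). By OST (τ has finite mean in a bounded region), E[M_τ] = E[M_0] = X_0^2 − 0 = 131^2 = 17161. Also E[M_τ] = E[X_τ^2] − E[τ]. The walk exits at 0 or 195, with P(hit 195 first) = 131/195, so E[X_τ^2] = 195^2 · 131/195 + 0 = 25545. Thus E[τ] = E[X_τ^2] − E[M_τ] = 25545 − 17161 = 8384 = 131(195 − 131) = 8384.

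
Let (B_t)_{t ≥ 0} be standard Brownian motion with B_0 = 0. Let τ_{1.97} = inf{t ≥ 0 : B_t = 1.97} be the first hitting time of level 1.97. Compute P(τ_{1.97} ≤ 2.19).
P(τ_{1.97} ≤ 2.19) = 2(1 − Φ(1.97/√2.19)) = 2(1 − Φ(1.3312)) ≈ 0.1831

By the reflection principle for standard BM, P(τ_b ≤ t) = 2 · P(B_t ≥ b). Since B_t ~ N(0, t), P(B_t ≥ 1.97) = 1 − Φ(1.97/√t) = 1 − Φ(1.97/√2.19) = 1 − Φ(1.3312) ≈ 0.09156. Doubling: P(τ_{1.97} ≤ 2.19) ≈ 2 · 0.09156 = 0.18312 ≈ 0.1831.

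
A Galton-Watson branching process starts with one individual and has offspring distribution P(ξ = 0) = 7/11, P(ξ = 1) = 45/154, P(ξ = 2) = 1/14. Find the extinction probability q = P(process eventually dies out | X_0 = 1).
q = 1

Mean offspring μ = 0·7/11 + 1·45/154 + 2·1/14 = 67/154 ≤ 1. For μ ≤ 1 with offspring not concentrated at 1, the Galton-Watson process goes extinct almost surely, so q = 1.
(Algebraic check: The pgf is f(s) = 7/11 + 45/154·s + 1/14·s². The extinction probability q is the smallest fixed point of f in [0, 1]. Setting s = f(s):
  1/14·s² + (45/154 − 1)·s + 7/11 = 0
  1/14·s² − (7/11 + 1/14)·s + 7/11 = 0
which factors as (s − 1)·(1/14·s − 7/11) = 0, giving roots s = 1 and s = (7/11)/(1/14) = 98/11. Since 98/11 ≥ 1, the smallest root in [0, 1] is s = 1.)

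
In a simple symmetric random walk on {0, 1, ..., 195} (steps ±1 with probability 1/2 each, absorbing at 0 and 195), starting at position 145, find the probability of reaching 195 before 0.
P(hit 195 before 0) = 145/195 = 29/39

Let u_k = P(hit 195 before 0 | start at k). Then u_0 = 0, u_195 = 1, and u_k = u_{k-1}/2 + u_{k+1}/2 for 1 ≤ k ≤ 194. This harmonic recurrence is solved by u_k = k/195, giving u_145 = 145/195 = 29/39.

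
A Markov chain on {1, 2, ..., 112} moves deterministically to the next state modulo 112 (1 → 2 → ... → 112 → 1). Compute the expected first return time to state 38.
E[T_38 | X_0 = 38] = 112

The chain cycles deterministically, so starting at state 38 it returns in exactly 112 steps. Equivalently, the stationary distribution is uniform π_j = 1/112 for every state j, so by Kac's formula E[T_38] = 1/π_38 = 112.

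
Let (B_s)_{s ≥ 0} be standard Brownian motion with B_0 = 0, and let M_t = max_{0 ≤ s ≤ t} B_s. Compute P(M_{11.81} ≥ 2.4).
P(M_{11.81} ≥ 2.4) = 2·P(B_{11.81} ≥ 2.4) = 2(1 − Φ(2.4/√11.81)) ≈ 0.4849

By the reflection principle for Brownian motion, P(M_t ≥ a) = 2 · P(B_t ≥ a) for a ≥ 0. Since B_t ~ N(0, t), P(B_t ≥ 2.4) = 1 − Φ(2.4/√t) = 1 − Φ(2.4/√11.81) = 1 − Φ(0.6984). So
  P(M_{11.81} ≥ 2.4) = 2(1 − Φ(0.6984)) ≈ 0.4849.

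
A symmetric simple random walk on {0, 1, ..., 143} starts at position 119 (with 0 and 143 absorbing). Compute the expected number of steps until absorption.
E[τ | X_0 = 119] = 2856

Let v_k = E[τ | X_0 = k]. Boundary: v_0 = v_143 = 0. Recurrence: v_k = 1 + (v_{k-1} + v_{k+1})/2 for 1 ≤ k ≤ 142. The particular solution to v_k − (v_{k-1} + v_{k+1})/2 = 1 is v_k = −k^2. Adding homogeneous solution A + B k and matching boundaries gives v_k = k (143 − k). Substituting k = 119: v_119 = 119 · 24 = 2856.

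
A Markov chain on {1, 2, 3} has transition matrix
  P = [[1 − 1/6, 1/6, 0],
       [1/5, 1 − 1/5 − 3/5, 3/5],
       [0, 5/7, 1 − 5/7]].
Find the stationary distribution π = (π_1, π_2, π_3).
π = (15/38, 25/76, 21/76)

This is a birth-death chain on three states, which satisfies detailed balance: π_1 · P_{12} = π_2 · P_{21} and π_2 · P_{23} = π_3 · P_{32}.
From π_1 · 1/6 = π_2 · 1/5: π_2/π_1 = (1/6)/(1/5) = 5/6.
From π_2 · 3/5 = π_3 · 5/7: π_3/π_2 = (3/5)/(5/7) = 21/25.
Take π_1 proportional to 1; then unnormalized π = (1, 5/6, 7/10). Normalize by dividing by the sum 38/15:
  π = (15/38, 25/76, 21/76).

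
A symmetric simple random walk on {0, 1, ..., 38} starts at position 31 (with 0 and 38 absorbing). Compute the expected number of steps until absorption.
E[τ | X_0 = 31] = 217

Let v_k = E[τ | X_0 = k]. Boundary: v_0 = v_38 = 0. Recurrence: v_k = 1 + (v_{k-1} + v_{k+1})/2 for 1 ≤ k ≤ 37. The particular solution to v_k − (v_{k-1} + v_{k+1})/2 = 1 is v_k = −k^2. Adding homogeneous solution A + B k and matching boundaries gives v_k = k (38 − k). Substituting k = 31: v_31 = 31 · 7 = 217.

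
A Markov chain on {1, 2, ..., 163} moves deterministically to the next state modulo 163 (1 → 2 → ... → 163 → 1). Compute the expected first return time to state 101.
E[T_101 | X_0 = 101] = 163

The chain cycles deterministically, so starting at state 101 it returns in exactly 163 steps. Equivalently, the stationary distribution is uniform π_j = 1/163 for every state j, so by Kac's formula E[T_101] = 1/π_101 = 163.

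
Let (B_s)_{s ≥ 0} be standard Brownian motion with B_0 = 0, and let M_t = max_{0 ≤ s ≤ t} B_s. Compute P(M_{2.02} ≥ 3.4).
P(M_{2.02} ≥ 3.4) = 2·P(B_{2.02} ≥ 3.4) = 2(1 − Φ(3.4/√2.02)) ≈ 0.0167

By the reflection principle for Brownian motion, P(M_t ≥ a) = 2 · P(B_t ≥ a) for a ≥ 0. Since B_t ~ N(0, t), P(B_t ≥ 3.4) = 1 − Φ(3.4/√t) = 1 − Φ(3.4/√2.02) = 1 − Φ(2.3922). So
  P(M_{2.02} ≥ 3.4) = 2(1 − Φ(2.3922)) ≈ 0.0167.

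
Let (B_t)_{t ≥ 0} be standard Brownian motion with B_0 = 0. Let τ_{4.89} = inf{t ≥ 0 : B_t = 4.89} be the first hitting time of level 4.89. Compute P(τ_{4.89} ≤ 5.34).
P(τ_{4.89} ≤ 5.34) = 2(1 − Φ(4.89/√5.34)) = 2(1 − Φ(2.1161)) ≈ 0.0343

By the reflection principle for standard BM, P(τ_b ≤ t) = 2 · P(B_t ≥ b). Since B_t ~ N(0, t), P(B_t ≥ 4.89) = 1 − Φ(4.89/√t) = 1 − Φ(4.89/√5.34) = 1 − Φ(2.1161) ≈ 0.01717. Doubling: P(τ_{4.89} ≤ 5.34) ≈ 2 · 0.01717 = 0.03434 ≈ 0.0343.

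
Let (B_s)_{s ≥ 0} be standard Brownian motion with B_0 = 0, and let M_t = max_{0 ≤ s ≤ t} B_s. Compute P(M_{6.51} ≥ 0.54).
P(M_{6.51} ≥ 0.54) = 2·P(B_{6.51} ≥ 0.54) = 2(1 − Φ(0.54/√6.51)) ≈ 0.8324

By the reflection principle for Brownian motion, P(M_t ≥ a) = 2 · P(B_t ≥ a) for a ≥ 0. Since B_t ~ N(0, t), P(B_t ≥ 0.54) = 1 − Φ(0.54/√t) = 1 − Φ(0.54/√6.51) = 1 − Φ(0.2116). So
  P(M_{6.51} ≥ 0.54) = 2(1 − Φ(0.2116)) ≈ 0.8324.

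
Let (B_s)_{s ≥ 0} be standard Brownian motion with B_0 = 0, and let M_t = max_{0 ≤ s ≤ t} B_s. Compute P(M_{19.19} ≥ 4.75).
P(M_{19.19} ≥ 4.75) = 2·P(B_{19.19} ≥ 4.75) = 2(1 − Φ(4.75/√19.19)) ≈ 0.2782

By the reflection principle for Brownian motion, P(M_t ≥ a) = 2 · P(B_t ≥ a) for a ≥ 0. Since B_t ~ N(0, t), P(B_t ≥ 4.75) = 1 − Φ(4.75/√t) = 1 − Φ(4.75/√19.19) = 1 − Φ(1.0843). So
  P(M_{19.19} ≥ 4.75) = 2(1 − Φ(1.0843)) ≈ 0.2782.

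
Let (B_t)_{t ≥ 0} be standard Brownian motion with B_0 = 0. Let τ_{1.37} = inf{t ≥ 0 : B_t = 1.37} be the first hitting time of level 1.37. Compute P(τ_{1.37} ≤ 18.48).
P(τ_{1.37} ≤ 18.48) = 2(1 − Φ(1.37/√18.48)) = 2(1 − Φ(0.3187)) ≈ 0.7500

By the reflection principle for standard BM, P(τ_b ≤ t) = 2 · P(B_t ≥ b). Since B_t ~ N(0, t), P(B_t ≥ 1.37) = 1 − Φ(1.37/√t) = 1 − Φ(1.37/√18.48) = 1 − Φ(0.3187) ≈ 0.37498. Doubling: P(τ_{1.37} ≤ 18.48) ≈ 2 · 0.37498 = 0.74996 ≈ 0.7500.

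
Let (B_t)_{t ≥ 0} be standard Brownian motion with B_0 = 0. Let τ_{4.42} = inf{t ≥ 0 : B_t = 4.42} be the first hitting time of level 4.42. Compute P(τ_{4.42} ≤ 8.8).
P(τ_{4.42} ≤ 8.8) = 2(1 − Φ(4.42/√8.8)) = 2(1 − Φ(1.4900)) ≈ 0.1362

By the reflection principle for standard BM, P(τ_b ≤ t) = 2 · P(B_t ≥ b). Since B_t ~ N(0, t), P(B_t ≥ 4.42) = 1 − Φ(4.42/√t) = 1 − Φ(4.42/√8.8) = 1 − Φ(1.4900) ≈ 0.06811. Doubling: P(τ_{4.42} ≤ 8.8) ≈ 2 · 0.06811 = 0.13622 ≈ 0.1362.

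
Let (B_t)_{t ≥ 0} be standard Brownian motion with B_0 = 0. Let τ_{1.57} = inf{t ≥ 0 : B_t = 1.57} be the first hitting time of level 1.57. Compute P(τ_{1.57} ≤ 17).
P(τ_{1.57} ≤ 17) = 2(1 − Φ(1.57/√17)) = 2(1 − Φ(0.3808)) ≈ 0.7034

By the reflection principle for standard BM, P(τ_b ≤ t) = 2 · P(B_t ≥ b). Since B_t ~ N(0, t), P(B_t ≥ 1.57) = 1 − Φ(1.57/√t) = 1 − Φ(1.57/√17) = 1 − Φ(0.3808) ≈ 0.35168. Doubling: P(τ_{1.57} ≤ 17) ≈ 2 · 0.35168 = 0.70336 ≈ 0.7034.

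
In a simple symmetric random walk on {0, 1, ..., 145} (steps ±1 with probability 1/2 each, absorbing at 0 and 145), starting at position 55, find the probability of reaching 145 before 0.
P(hit 145 before 0) = 55/145 = 11/29

Let u_k = P(hit 145 before 0 | start at k). Then u_0 = 0, u_145 = 1, and u_k = u_{k-1}/2 + u_{k+1}/2 for 1 ≤ k ≤ 144. This harmonic recurrence is solved by u_k = k/145, giving u_55 = 55/145 = 11/29.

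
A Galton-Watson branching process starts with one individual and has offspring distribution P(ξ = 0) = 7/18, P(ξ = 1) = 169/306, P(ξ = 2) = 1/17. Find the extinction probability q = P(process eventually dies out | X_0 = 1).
q = 1

Mean offspring μ = 0·7/18 + 1·169/306 + 2·1/17 = 205/306 ≤ 1. For μ ≤ 1 with offspring not concentrated at 1, the Galton-Watson process goes extinct almost surely, so q = 1.
(Algebraic check: The pgf is f(s) = 7/18 + 169/306·s + 1/17·s². The extinction probability q is the smallest fixed point of f in [0, 1]. Setting s = f(s):
  1/17·s² + (169/306 − 1)·s + 7/18 = 0
  1/17·s² − (7/18 + 1/17)·s + 7/18 = 0
which factors as (s − 1)·(1/17·s − 7/18) = 0, giving roots s = 1 and s = (7/18)/(1/17) = 119/18. Since 119/18 ≥ 1, the smallest root in [0, 1] is s = 1.)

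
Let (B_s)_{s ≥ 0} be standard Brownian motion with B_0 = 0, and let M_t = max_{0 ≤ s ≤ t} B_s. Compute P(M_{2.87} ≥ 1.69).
P(M_{2.87} ≥ 1.69) = 2·P(B_{2.87} ≥ 1.69) = 2(1 − Φ(1.69/√2.87)) ≈ 0.3185

By the reflection principle for Brownian motion, P(M_t ≥ a) = 2 · P(B_t ≥ a) for a ≥ 0. Since B_t ~ N(0, t), P(B_t ≥ 1.69) = 1 − Φ(1.69/√t) = 1 − Φ(1.69/√2.87) = 1 − Φ(0.9976). So
  P(M_{2.87} ≥ 1.69) = 2(1 − Φ(0.9976)) ≈ 0.3185.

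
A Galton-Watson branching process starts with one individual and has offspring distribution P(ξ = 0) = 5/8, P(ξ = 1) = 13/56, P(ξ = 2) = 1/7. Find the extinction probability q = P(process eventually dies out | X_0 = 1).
q = 1

Mean offspring μ = 0·5/8 + 1·13/56 + 2·1/7 = 29/56 ≤ 1. For μ ≤ 1 with offspring not concentrated at 1, the Galton-Watson process goes extinct almost surely, so q = 1.
(Algebraic check: The pgf is f(s) = 5/8 + 13/56·s + 1/7·s². The extinction probability q is the smallest fixed point of f in [0, 1]. Setting s = f(s):
  1/7·s² + (13/56 − 1)·s + 5/8 = 0
  1/7·s² − (5/8 + 1/7)·s + 5/8 = 0
which factors as (s − 1)·(1/7·s − 5/8) = 0, giving roots s = 1 and s = (5/8)/(1/7) = 35/8. Since 35/8 ≥ 1, the smallest root in [0, 1] is s = 1.)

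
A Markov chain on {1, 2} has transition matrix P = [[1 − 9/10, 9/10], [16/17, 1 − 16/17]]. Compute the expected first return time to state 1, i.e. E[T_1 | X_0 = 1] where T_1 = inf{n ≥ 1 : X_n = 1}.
E[T_1 | X_0 = 1] = 1/π_1 = 313/160

For an irreducible recurrent Markov chain with stationary distribution π, E[T_i | X_0 = i] = 1/π_i (Kac's formula). Here π_1 = (16/17)/(9/10 + 16/17) = (16/17)/(313/170) = 160/313, so E[T_1 | X_0 = 1] = 1/π_1 = (9/10 + 16/17)/(16/17) = (313/170)/(16/17) = 313/160.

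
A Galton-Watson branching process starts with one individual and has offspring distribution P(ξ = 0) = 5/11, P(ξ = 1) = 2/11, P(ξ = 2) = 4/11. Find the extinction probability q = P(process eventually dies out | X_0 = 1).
q = 1

Mean offspring μ = 0·5/11 + 1·2/11 + 2·4/11 = 10/11 ≤ 1. For μ ≤ 1 with offspring not concentrated at 1, the Galton-Watson process goes extinct almost surely, so q = 1.
(Algebraic check: The pgf is f(s) = 5/11 + 2/11·s + 4/11·s². The extinction probability q is the smallest fixed point of f in [0, 1]. Setting s = f(s):
  4/11·s² + (2/11 − 1)·s + 5/11 = 0
  4/11·s² − (5/11 + 4/11)·s + 5/11 = 0
which factors as (s − 1)·(4/11·s − 5/11) = 0, giving roots s = 1 and s = (5/11)/(4/11) = 5/4. Since 5/4 ≥ 1, the smallest root in [0, 1] is s = 1.)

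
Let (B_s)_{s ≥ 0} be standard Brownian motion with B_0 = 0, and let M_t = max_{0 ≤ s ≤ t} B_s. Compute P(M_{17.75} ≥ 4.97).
P(M_{17.75} ≥ 4.97) = 2·P(B_{17.75} ≥ 4.97) = 2(1 − Φ(4.97/√17.75)) ≈ 0.2381

By the reflection principle for Brownian motion, P(M_t ≥ a) = 2 · P(B_t ≥ a) for a ≥ 0. Since B_t ~ N(0, t), P(B_t ≥ 4.97) = 1 − Φ(4.97/√t) = 1 − Φ(4.97/√17.75) = 1 − Φ(1.1797). So
  P(M_{17.75} ≥ 4.97) = 2(1 − Φ(1.1797)) ≈ 0.2381.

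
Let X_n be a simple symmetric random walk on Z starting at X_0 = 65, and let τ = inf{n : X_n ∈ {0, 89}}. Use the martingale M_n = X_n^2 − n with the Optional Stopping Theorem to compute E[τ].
E[τ] = 1560

M_n = X_n^2 − n is a martingale (since E[X_{n+1}^2 | F_n] = X_n^2 + 1). By OST (τ has finite mean in a bounded region), E[M_τ] = E[M_0] = X_0^2 − 0 = 65^2 = 4225. Also E[M_τ] = E[X_τ^2] − E[τ]. The walk exits at 0 or 89, with P(hit 89 first) = 65/89, so E[X_τ^2] = 89^2 · 65/89 + 0 = 5785. Thus E[τ] = E[X_τ^2] − E[M_τ] = 5785 − 4225 = 1560 = 65(89 − 65) = 1560.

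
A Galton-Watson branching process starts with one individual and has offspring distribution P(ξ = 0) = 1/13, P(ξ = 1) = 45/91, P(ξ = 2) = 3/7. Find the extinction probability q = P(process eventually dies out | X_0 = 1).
q = 7/39

The pgf is f(s) = 1/13 + 45/91·s + 3/7·s². The extinction probability q is the smallest fixed point of f in [0, 1]. Setting s = f(s):
  3/7·s² + (45/91 − 1)·s + 1/13 = 0
  3/7·s² − (1/13 + 3/7)·s + 1/13 = 0
which factors as (s − 1)·(3/7·s − 1/13) = 0, giving roots s = 1 and s = (1/13)/(3/7) = 7/39.
Mean offspring μ = 45/91 + 2·3/7 = 123/91 > 1 (supercritical), so q < 1. The extinction probability is the smaller root: q = (1/13)/(3/7) = 7/39.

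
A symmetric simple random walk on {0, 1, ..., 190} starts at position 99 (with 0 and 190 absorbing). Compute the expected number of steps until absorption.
E[τ | X_0 = 99] = 9009

Let v_k = E[τ | X_0 = k]. Boundary: v_0 = v_190 = 0. Recurrence: v_k = 1 + (v_{k-1} + v_{k+1})/2 for 1 ≤ k ≤ 189. The particular solution to v_k − (v_{k-1} + v_{k+1})/2 = 1 is v_k = −k^2. Adding homogeneous solution A + B k and matching boundaries gives v_k = k (190 − k). Substituting k = 99: v_99 = 99 · 91 = 9009.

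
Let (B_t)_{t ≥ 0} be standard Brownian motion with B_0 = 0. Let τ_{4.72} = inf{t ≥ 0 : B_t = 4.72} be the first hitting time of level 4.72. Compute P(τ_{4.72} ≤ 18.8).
P(τ_{4.72} ≤ 18.8) = 2(1 − Φ(4.72/√18.8)) = 2(1 − Φ(1.0886)) ≈ 0.2763

By the reflection principle for standard BM, P(τ_b ≤ t) = 2 · P(B_t ≥ b). Since B_t ~ N(0, t), P(B_t ≥ 4.72) = 1 − Φ(4.72/√t) = 1 − Φ(4.72/√18.8) = 1 − Φ(1.0886) ≈ 0.13817. Doubling: P(τ_{4.72} ≤ 18.8) ≈ 2 · 0.13817 = 0.27634 ≈ 0.2763.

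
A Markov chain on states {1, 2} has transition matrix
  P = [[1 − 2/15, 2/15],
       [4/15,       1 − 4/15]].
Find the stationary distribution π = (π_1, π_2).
π_1 = 2/3, π_2 = 1/3

Solve πP = π with π_1 + π_2 = 1. From πP = π: π_1 · (1 − 2/15) + π_2 · 4/15 = π_1 ⇒ π_2 · 4/15 = π_1 · 2/15 ⇒ π_2/π_1 = (2/15)/(4/15) = 1/2. Together with π_1 + π_2 = 1:
  π_1 = (4/15)/(2/15 + 4/15) = (4/15)/(2/5) = 2/3,
  π_2 = (2/15)/(2/15 + 4/15) = (2/15)/(2/5) = 1/3.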